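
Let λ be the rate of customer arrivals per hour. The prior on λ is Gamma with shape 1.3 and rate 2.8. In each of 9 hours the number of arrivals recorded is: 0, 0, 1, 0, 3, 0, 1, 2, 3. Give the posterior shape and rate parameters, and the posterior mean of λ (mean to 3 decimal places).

Total count ∑xᵢ = 10 over n = 9 hours.
Gamma is conjugate to the Poisson likelihood: posterior is Gamma(shape = 1.3+10 = 11.3, rate = 2.8+9 = 11.8).
E[λ | data] = 11.3/11.8 = 0.958.

Posterior: Gamma(shape=11.3, rate=11.8); mean ≈ 0.958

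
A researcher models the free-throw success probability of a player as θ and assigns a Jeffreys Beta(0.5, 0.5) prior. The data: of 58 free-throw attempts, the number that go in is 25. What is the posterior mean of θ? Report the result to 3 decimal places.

The binomial likelihood is conjugate to the Beta prior: with 25 successes and 33 failures, the posterior is Beta(0.5+25, 0.5+33) = Beta(25.5, 33.5).
E[θ | data] = 25.5/(25.5+33.5) = 0.432.

Posterior mean ≈ 0.432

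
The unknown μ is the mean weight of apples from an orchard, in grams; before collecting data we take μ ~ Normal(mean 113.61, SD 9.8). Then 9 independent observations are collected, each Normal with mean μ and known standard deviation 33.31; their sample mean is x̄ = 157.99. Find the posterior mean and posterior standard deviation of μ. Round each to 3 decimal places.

Prior precision 1/τ₀² = 1/9.8² = 0.0104123; data precision n/σ² = 9/33.31² = 0.00811135.
Posterior precision = 0.0104123 + 0.00811135 = 0.0185237, giving posterior SD = 1/√0.0185237 = 7.347.
Posterior mean = (0.0104123·113.61 + 0.00811135·157.99) / 0.0185237 = 133.044.

Posterior mean ≈ 133.044; posterior SD ≈ 7.347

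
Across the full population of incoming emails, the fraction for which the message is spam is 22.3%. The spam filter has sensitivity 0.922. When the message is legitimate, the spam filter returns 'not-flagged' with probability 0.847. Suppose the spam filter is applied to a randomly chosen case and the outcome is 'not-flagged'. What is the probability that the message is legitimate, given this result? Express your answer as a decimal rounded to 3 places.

Let H be the event that the message is spam. P(H) = 0.223, so P(¬H) = 0.777. With E the 'not-flagged' result, P(E|H) = 0.078 and P(E|¬H) = 0.847.
P(E) = 0.078·0.223 + 0.847·0.777 = 0.017394 + 0.65812 = 0.67551.
By Bayes' theorem, P(H|E) = 0.017394 / 0.67551 = 0.026. Hence P(¬H|E) = 1 − 0.026 = 0.974.

P(¬H | E) ≈ 0.974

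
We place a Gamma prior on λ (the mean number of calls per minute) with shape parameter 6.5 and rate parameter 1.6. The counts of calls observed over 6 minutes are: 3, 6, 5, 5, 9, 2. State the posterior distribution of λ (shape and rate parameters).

Posterior: Gamma(shape=36.5, rate=7.6)

Total count ∑xᵢ = 30 over n = 6 minutes.
Gamma is conjugate to the Poisson likelihood: posterior is Gamma(shape = 6.5+30 = 36.5, rate = 1.6+6 = 7.6).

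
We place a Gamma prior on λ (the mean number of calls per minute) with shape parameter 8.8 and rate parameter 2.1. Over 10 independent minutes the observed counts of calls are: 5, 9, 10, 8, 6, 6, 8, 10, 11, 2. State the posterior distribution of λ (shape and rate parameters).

Posterior: Gamma(shape=83.8, rate=12.1)

Total count ∑xᵢ = 75 over n = 10 minutes.
Gamma is conjugate to the Poisson likelihood: posterior is Gamma(shape = 8.8+75 = 83.8, rate = 2.1+10 = 12.1).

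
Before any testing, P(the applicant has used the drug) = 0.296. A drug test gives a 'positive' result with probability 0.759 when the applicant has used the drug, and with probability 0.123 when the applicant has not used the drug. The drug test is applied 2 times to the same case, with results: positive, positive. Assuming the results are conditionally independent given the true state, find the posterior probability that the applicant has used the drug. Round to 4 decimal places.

Posterior P(H) ≈ 0.9412

With H the event that the applicant has used the drug, the joint likelihood of the observed sequence is P(data|H) = 0.759·0.759 = 0.57608 and P(data|¬H) = 0.123·0.123 = 0.015129.
Bayes: P(H|data) = 0.296·0.57608 / (0.296·0.57608 + 0.704·0.015129) = 0.17052/0.18117 = 0.9412.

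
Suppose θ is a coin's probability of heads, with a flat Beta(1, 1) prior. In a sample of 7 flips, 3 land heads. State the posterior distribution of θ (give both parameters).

Posterior: Beta(4, 5)

The binomial likelihood is conjugate to the Beta prior: with 3 successes and 4 failures, the posterior is Beta(1+3, 1+4) = Beta(4, 5).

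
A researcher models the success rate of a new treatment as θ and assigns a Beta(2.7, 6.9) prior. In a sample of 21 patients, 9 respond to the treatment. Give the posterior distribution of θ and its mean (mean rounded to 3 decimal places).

Observing 9 successes and 12 failures updates Beta(2.7, 6.9) by adding the success and failure counts to the two shape parameters: α = 2.7+9 = 11.7, β = 6.9+12 = 18.9.
E[θ | data] = 11.7/(11.7+18.9) = 0.382.

Posterior: Beta(11.7, 18.9); mean ≈ 0.382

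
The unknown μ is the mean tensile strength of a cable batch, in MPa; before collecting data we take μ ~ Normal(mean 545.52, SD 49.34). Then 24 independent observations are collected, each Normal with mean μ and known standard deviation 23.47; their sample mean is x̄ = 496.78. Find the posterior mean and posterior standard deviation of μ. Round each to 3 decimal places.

With known σ, the Normal prior is conjugate. Weight on the data is w = (n/σ²)/(n/σ² + 1/τ₀²) = 0.0435697/(0.0435697+0.00041077) = 0.99066.
Posterior mean = w·x̄ + (1−w)·μ₀ = 0.99066·496.78 + 0.0093399·545.52 = 497.235. Posterior variance = 1/(0.0435697+0.00041077) = 22.7373, so SD = 4.768.

Posterior mean ≈ 497.235; posterior SD ≈ 4.768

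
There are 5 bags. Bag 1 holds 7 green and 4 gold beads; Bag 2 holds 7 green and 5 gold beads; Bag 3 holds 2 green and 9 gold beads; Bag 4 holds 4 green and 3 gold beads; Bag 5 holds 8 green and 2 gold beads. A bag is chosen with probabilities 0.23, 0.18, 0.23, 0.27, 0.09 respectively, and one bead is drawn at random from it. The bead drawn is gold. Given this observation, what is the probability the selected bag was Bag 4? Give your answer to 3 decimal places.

P(gold|Bag 1) = 0.3636; P(gold|Bag 2) = 0.4167; P(gold|Bag 3) = 0.8182; P(gold|Bag 4) = 0.4286; P(gold|Bag 5) = 0.2.
Prior × likelihood for each source: 0.23·0.3636=0.08364, 0.18·0.4167=0.07500, 0.23·0.8182=0.1882, 0.27·0.4286=0.1157, 0.09·0.2=0.01800. Summing gives P(gold) = 0.48053.
P(Bag 4 | gold) = 0.1157 / 0.48053 = 0.241.

Posterior probability ≈ 0.241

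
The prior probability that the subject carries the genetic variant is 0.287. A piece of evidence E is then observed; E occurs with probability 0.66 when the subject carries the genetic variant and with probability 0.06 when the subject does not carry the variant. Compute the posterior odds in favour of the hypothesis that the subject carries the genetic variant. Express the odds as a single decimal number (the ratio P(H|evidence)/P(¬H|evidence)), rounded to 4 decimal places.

Prior odds = 0.287/(1−0.287) = 0.40252. In log-odds, ln(0.40252) = -0.91000.
Add log likelihood ratio: ln(11.000) = 2.3979.
Posterior log-odds = 1.4879, so posterior odds = exp(1.4879) = 4.4278.

Posterior odds ≈ 4.4278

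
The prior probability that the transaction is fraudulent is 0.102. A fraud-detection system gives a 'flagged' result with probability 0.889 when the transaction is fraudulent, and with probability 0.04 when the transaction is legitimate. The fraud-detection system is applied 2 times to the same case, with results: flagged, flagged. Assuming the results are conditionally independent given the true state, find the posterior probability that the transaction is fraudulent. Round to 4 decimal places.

Posterior P(H) ≈ 0.9825

With H the event that the transaction is fraudulent, the joint likelihood of the observed sequence is P(data|H) = 0.889·0.889 = 0.79032 and P(data|¬H) = 0.04·0.04 = 0.0016000.
Bayes: P(H|data) = 0.102·0.79032 / (0.102·0.79032 + 0.898·0.0016000) = 0.080613/0.082050 = 0.9825.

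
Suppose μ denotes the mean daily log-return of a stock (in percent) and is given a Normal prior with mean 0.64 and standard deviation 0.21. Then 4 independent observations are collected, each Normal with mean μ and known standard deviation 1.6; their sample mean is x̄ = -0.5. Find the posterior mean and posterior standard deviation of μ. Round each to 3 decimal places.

Prior precision 1/τ₀² = 1/0.21² = 22.6757; data precision n/σ² = 4/1.6² = 1.56250.
Posterior precision = 22.6757 + 1.56250 = 24.2382, giving posterior SD = 1/√24.2382 = 0.203.
Posterior mean = (22.6757·0.64 + 1.56250·-0.5) / 24.2382 = 0.567.

Posterior mean ≈ 0.567; posterior SD ≈ 0.203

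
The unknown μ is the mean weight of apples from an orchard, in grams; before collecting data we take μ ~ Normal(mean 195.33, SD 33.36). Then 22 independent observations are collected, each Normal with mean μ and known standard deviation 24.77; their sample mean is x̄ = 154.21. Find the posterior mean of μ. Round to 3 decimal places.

Prior precision 1/τ₀² = 1/33.36² = 0.00089856; data precision n/σ² = 22/24.77² = 0.0358567.
Posterior precision = 0.00089856 + 0.0358567 = 0.0367553.
Posterior mean = (0.00089856·195.33 + 0.0358567·154.21) / 0.0367553 = 155.215.

Posterior mean ≈ 155.215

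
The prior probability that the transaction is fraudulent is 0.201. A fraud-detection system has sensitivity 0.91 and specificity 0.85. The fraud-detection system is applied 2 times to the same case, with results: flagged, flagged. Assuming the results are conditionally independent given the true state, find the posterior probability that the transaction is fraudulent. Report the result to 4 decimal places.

With H the event that the transaction is fraudulent, the joint likelihood of the observed sequence is P(data|H) = 0.91·0.91 = 0.82810 and P(data|¬H) = 0.15·0.15 = 0.022500.
Bayes: P(H|data) = 0.201·0.82810 / (0.201·0.82810 + 0.799·0.022500) = 0.16645/0.18443 = 0.9025.

Posterior P(H) ≈ 0.9025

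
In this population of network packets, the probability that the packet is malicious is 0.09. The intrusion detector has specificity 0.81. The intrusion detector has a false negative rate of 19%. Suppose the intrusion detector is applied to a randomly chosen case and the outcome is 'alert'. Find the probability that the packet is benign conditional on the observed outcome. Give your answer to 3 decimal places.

Write H for 'the packet is malicious'. Prior odds H:¬H = 0.09/0.91 = 0.098901. For the 'alert' outcome, the likelihood ratio is 0.81/0.19 = 4.2632.
Posterior odds = 0.098901 × 4.2632 = 0.42163, so P(H|E) = 0.42163/(1+0.42163) = 0.297. Then P(¬H|E) = 1 − 0.297 = 0.703.

P(¬H | E) ≈ 0.703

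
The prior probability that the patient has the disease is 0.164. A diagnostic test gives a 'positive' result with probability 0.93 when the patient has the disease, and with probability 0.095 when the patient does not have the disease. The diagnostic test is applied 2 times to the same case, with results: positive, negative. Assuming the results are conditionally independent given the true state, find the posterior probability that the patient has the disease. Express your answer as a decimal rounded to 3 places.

Posterior P(H) ≈ 0.129

With H the event that the patient has the disease, the joint likelihood of the observed sequence is P(data|H) = 0.93·0.07 = 0.065100 and P(data|¬H) = 0.095·0.905 = 0.085975.
Bayes: P(H|data) = 0.164·0.065100 / (0.164·0.065100 + 0.836·0.085975) = 0.010676/0.082552 = 0.1293.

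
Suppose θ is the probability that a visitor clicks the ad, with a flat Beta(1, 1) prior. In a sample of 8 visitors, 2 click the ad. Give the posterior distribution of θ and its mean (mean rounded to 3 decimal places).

The binomial likelihood is conjugate to the Beta prior: with 2 successes and 6 failures, the posterior is Beta(1+2, 1+6) = Beta(3, 7).
Posterior mean = α/(α+β) = 3/10 = 0.300.

Posterior: Beta(3, 7); mean ≈ 0.300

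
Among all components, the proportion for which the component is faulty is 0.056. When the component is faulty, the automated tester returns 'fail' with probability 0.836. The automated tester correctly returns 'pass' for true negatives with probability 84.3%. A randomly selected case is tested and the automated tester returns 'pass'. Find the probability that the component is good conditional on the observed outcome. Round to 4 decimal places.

Write H for 'the component is faulty'. Prior odds H:¬H = 0.056/0.944 = 0.059322. For the 'pass' outcome, the likelihood ratio is 0.164/0.843 = 0.19454.
Posterior odds = 0.059322 × 0.19454 = 0.011541, so P(H|E) = 0.011541/(1+0.011541) = 0.0114. Then P(¬H|E) = 1 − 0.0114 = 0.9886.

P(¬H | E) ≈ 0.9886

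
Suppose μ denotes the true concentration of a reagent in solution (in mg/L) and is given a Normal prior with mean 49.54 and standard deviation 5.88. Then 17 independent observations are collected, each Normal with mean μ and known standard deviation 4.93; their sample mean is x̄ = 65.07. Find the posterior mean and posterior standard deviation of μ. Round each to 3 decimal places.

With known σ, the Normal prior is conjugate. Weight on the data is w = (n/σ²)/(n/σ² + 1/τ₀²) = 0.699447/(0.699447+0.0289231) = 0.96029.
Posterior mean = w·x̄ + (1−w)·μ₀ = 0.96029·65.07 + 0.039709·49.54 = 64.453. Posterior variance = 1/(0.699447+0.0289231) = 1.37293, so SD = 1.172.

Posterior mean ≈ 64.453; posterior SD ≈ 1.172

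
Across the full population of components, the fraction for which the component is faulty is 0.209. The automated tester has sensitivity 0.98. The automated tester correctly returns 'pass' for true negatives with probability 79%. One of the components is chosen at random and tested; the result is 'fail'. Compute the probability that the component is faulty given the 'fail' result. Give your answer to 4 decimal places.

Write H for 'the component is faulty'. Prior odds H:¬H = 0.209/0.791 = 0.26422. For the 'fail' outcome, the likelihood ratio is 0.98/0.21 = 4.6667.
Posterior odds = 0.26422 × 4.6667 = 1.2330, so P(H|E) = 1.2330/(1+1.2330) = 0.5522.

P(H | E) ≈ 0.5522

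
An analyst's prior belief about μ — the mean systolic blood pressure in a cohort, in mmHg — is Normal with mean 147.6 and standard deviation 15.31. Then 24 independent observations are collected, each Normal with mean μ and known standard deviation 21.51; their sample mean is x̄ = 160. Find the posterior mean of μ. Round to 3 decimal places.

Posterior mean ≈ 159.058

With known σ, the Normal prior is conjugate. Weight on the data is w = (n/σ²)/(n/σ² + 1/τ₀²) = 0.0518717/(0.0518717+0.00426628) = 0.92400.
Posterior mean = w·x̄ + (1−w)·μ₀ = 0.92400·160 + 0.075996·147.6 = 159.058.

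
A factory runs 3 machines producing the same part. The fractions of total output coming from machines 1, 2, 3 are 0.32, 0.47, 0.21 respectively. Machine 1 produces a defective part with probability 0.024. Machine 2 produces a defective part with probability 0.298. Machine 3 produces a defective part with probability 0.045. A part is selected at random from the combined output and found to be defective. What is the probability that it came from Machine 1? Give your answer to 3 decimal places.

Posterior probability ≈ 0.049

Tabulate prior·likelihood by source: [1] prior 0.32, lik 0.024, product 0.007680; [2] prior 0.47, lik 0.298, product 0.1401; [3] prior 0.21, lik 0.045, product 0.009450.
Normalizing constant = 0.15719; the posterior for Machine 1 is its product over the sum, 0.007680/0.15719 = 0.049.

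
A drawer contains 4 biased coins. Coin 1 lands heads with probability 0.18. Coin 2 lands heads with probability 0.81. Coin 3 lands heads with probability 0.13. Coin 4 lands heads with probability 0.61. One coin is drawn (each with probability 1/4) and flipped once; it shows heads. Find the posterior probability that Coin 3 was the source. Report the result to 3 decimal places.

Posterior probability ≈ 0.075

Tabulate prior·likelihood by source: [1] prior 0.25, lik 0.18, product 0.04500; [2] prior 0.25, lik 0.81, product 0.2025; [3] prior 0.25, lik 0.13, product 0.03250; [4] prior 0.25, lik 0.61, product 0.1525.
Normalizing constant = 0.43250; the posterior for Coin 3 is its product over the sum, 0.03250/0.43250 = 0.075.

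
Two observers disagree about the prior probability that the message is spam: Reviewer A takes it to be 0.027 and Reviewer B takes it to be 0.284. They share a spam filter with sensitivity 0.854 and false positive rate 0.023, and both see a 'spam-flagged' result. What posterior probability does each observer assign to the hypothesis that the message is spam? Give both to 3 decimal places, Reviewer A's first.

The likelihood ratio for a 'spam-flagged' result is 0.854/0.023 = 37.130.
Reviewer A: prior odds 0.027/0.973 = 0.027749; posterior odds 1.0303; posterior probability 0.507.
Reviewer B: prior odds 0.284/0.716 = 0.39665; posterior odds 14.728; posterior probability 0.936.

Reviewer A: 0.507; Reviewer B: 0.936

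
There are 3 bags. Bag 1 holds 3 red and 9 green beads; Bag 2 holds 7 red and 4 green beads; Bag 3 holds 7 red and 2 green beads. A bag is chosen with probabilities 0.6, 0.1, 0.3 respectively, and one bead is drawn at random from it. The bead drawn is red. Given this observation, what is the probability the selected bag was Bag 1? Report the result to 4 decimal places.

Tabulate prior·likelihood by source: [1] prior 0.6, lik 0.25, product 0.1500; [2] prior 0.1, lik 0.6364, product 0.06364; [3] prior 0.3, lik 0.7778, product 0.2333.
Normalizing constant = 0.44697; the posterior for Bag 1 is its product over the sum, 0.1500/0.44697 = 0.3356.

Posterior probability ≈ 0.3356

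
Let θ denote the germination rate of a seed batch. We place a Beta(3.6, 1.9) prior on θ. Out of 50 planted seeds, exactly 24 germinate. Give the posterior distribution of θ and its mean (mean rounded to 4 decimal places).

Posterior: Beta(27.6, 27.9); mean ≈ 0.4973

The binomial likelihood is conjugate to the Beta prior: with 24 successes and 26 failures, the posterior is Beta(3.6+24, 1.9+26) = Beta(27.6, 27.9).
E[θ | data] = 27.6/(27.6+27.9) = 0.4973.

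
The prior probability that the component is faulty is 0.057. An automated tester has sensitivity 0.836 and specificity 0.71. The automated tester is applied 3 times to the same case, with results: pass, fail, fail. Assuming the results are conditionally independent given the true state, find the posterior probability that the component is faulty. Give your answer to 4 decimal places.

Posterior P(H) ≈ 0.1040

With H the event that the component is faulty, the joint likelihood of the observed sequence is P(data|H) = 0.164·0.836·0.836 = 0.11462 and P(data|¬H) = 0.71·0.29·0.29 = 0.059711.
Bayes: P(H|data) = 0.057·0.11462 / (0.057·0.11462 + 0.943·0.059711) = 0.0065333/0.062841 = 0.1040.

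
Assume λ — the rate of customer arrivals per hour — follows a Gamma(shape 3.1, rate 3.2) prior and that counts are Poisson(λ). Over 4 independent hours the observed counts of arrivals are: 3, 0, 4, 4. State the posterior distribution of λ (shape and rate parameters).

The Poisson likelihood adds the total count to the shape and the number of exposure periods to the rate. Here ∑xᵢ = 11 and n = 4, so shape 3.1→14.1 and rate 3.2→7.2.

Posterior: Gamma(shape=14.1, rate=7.2)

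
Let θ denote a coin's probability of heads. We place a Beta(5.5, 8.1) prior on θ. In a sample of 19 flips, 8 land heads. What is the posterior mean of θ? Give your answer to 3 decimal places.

The binomial likelihood is conjugate to the Beta prior: with 8 successes and 11 failures, the posterior is Beta(5.5+8, 8.1+11) = Beta(13.5, 19.1).
E[θ | data] = 13.5/(13.5+19.1) = 0.414.

Posterior mean ≈ 0.414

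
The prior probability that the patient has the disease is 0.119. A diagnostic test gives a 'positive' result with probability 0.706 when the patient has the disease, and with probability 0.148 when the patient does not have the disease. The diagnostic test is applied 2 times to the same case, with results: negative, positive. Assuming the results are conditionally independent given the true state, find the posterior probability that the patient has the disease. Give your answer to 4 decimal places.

With H the event that the patient has the disease, the joint likelihood of the observed sequence is P(data|H) = 0.294·0.706 = 0.20756 and P(data|¬H) = 0.852·0.148 = 0.12610.
Bayes: P(H|data) = 0.119·0.20756 / (0.119·0.20756 + 0.881·0.12610) = 0.024700/0.13579 = 0.1819.

Posterior P(H) ≈ 0.1819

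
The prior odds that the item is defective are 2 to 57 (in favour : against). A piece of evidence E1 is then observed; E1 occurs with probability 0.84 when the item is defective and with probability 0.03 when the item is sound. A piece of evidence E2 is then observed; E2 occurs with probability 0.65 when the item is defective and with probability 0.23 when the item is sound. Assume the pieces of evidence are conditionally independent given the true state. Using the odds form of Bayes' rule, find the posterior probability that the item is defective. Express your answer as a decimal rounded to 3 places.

Prior odds = 2/57 = 0.035088.
Likelihood ratio for E1 = 0.84/0.03 = 28.000.
Likelihood ratio for E2 = 0.65/0.23 = 2.8261.
Posterior odds = prior odds × LR₁ × LR₂ = 2.7765.
Posterior probability = odds/(1+odds) = 2.7765/3.7765 = 0.735.

Posterior probability ≈ 0.735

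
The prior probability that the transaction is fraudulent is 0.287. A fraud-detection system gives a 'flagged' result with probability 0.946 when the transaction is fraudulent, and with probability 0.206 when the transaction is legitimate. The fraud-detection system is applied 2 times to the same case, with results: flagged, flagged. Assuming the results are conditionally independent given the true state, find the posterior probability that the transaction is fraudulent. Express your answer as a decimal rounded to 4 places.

With H the event that the transaction is fraudulent, the joint likelihood of the observed sequence is P(data|H) = 0.946·0.946 = 0.89492 and P(data|¬H) = 0.206·0.206 = 0.042436.
Bayes: P(H|data) = 0.287·0.89492 / (0.287·0.89492 + 0.713·0.042436) = 0.25684/0.28710 = 0.8946.

Posterior P(H) ≈ 0.8946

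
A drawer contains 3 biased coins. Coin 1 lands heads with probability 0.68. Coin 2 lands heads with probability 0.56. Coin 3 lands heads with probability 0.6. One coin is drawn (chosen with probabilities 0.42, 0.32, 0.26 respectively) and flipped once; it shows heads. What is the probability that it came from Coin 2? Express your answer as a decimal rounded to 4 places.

Tabulate prior·likelihood by source: [1] prior 0.42, lik 0.68, product 0.2856; [2] prior 0.32, lik 0.56, product 0.1792; [3] prior 0.26, lik 0.6, product 0.1560.
Normalizing constant = 0.62080; the posterior for Coin 2 is its product over the sum, 0.1792/0.62080 = 0.2887.

Posterior probability ≈ 0.2887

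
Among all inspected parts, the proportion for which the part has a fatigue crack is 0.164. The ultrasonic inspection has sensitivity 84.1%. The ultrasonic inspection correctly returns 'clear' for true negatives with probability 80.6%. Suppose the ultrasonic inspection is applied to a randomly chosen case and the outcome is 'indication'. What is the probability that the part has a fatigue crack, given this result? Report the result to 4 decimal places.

Write H for 'the part has a fatigue crack'. Prior odds H:¬H = 0.164/0.836 = 0.19617. For the 'indication' outcome, the likelihood ratio is 0.841/0.194 = 4.3351.
Posterior odds = 0.19617 × 4.3351 = 0.85042, so P(H|E) = 0.85042/(1+0.85042) = 0.4596.

P(H | E) ≈ 0.4596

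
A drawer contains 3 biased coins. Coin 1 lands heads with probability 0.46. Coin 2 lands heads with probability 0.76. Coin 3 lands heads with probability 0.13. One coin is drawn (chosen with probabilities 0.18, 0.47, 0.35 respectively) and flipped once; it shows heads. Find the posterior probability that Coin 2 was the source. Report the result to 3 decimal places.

Posterior probability ≈ 0.736

P(heads|C1) = 0.46; P(heads|C2) = 0.76; P(heads|C3) = 0.13.
Prior × likelihood for each source: 0.18·0.46=0.08280, 0.47·0.76=0.3572, 0.35·0.13=0.04550. Summing gives P(heads) = 0.48550.
P(Coin 2 | heads) = 0.3572 / 0.48550 = 0.736.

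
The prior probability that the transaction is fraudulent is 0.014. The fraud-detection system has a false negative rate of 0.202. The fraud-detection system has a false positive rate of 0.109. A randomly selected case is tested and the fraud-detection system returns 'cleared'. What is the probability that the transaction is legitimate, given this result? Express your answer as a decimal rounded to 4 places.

P(¬H | E) ≈ 0.9968

Let H be the event that the transaction is fraudulent. P(H) = 0.014, so P(¬H) = 0.986. With E the 'cleared' result, P(E|H) = 0.202 and P(E|¬H) = 0.891.
P(E) = 0.202·0.014 + 0.891·0.986 = 0.0028280 + 0.87853 = 0.88135.
By Bayes' theorem, P(H|E) = 0.0028280 / 0.88135 = 0.0032. Hence P(¬H|E) = 1 − 0.0032 = 0.9968.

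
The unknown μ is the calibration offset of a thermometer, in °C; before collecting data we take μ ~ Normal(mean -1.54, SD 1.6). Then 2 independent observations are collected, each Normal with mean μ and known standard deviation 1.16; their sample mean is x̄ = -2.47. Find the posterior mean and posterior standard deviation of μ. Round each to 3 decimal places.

Prior precision 1/τ₀² = 1/1.6² = 0.390625; data precision n/σ² = 2/1.16² = 1.48633.
Posterior precision = 0.390625 + 1.48633 = 1.87695, giving posterior SD = 1/√1.87695 = 0.730.
Posterior mean = (0.390625·-1.54 + 1.48633·-2.47) / 1.87695 = -2.276.

Posterior mean ≈ -2.276; posterior SD ≈ 0.730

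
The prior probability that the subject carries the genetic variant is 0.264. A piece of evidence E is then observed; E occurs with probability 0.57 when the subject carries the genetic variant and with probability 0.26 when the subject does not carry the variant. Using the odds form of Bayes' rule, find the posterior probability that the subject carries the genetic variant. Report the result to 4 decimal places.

Prior odds = 0.264/(1−0.264) = 0.35870.
Likelihood ratio for E = 0.57/0.26 = 2.1923.
Posterior odds = prior odds × LR = 0.78637.
Posterior probability = odds/(1+odds) = 0.78637/1.7864 = 0.4402.

Posterior probability ≈ 0.4402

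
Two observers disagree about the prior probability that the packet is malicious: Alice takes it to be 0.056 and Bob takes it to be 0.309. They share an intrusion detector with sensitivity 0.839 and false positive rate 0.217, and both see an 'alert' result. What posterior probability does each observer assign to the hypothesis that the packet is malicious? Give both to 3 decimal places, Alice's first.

P('+'|H) = 0.839, P('+'|¬H) = 0.217.
Alice: numerator 0.839·0.056 = 0.046984; evidence = 0.046984+0.217·0.944 = 0.25183; posterior = 0.187.
Bob: numerator 0.839·0.309 = 0.25925; evidence = 0.25925+0.217·0.691 = 0.40920; posterior = 0.634.

Alice: 0.187; Bob: 0.634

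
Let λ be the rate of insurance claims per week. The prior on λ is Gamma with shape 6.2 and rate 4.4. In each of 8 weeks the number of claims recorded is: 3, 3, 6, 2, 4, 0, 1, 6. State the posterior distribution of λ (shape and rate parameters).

The Poisson likelihood adds the total count to the shape and the number of exposure periods to the rate. Here ∑xᵢ = 25 and n = 8, so shape 6.2→31.2 and rate 4.4→12.4.

Posterior: Gamma(shape=31.2, rate=12.4)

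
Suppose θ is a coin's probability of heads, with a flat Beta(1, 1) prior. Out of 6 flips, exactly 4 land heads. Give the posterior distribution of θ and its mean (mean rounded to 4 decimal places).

The binomial likelihood is conjugate to the Beta prior: with 4 successes and 2 failures, the posterior is Beta(1+4, 1+2) = Beta(5, 3).
Posterior mean = α/(α+β) = 5/8 = 0.6250.

Posterior: Beta(5, 3); mean ≈ 0.6250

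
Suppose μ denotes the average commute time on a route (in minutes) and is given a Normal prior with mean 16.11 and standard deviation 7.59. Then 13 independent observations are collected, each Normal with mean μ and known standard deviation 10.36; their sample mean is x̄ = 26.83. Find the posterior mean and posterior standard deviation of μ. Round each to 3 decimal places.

Prior precision 1/τ₀² = 1/7.59² = 0.0173587; data precision n/σ² = 13/10.36² = 0.121122.
Posterior precision = 0.0173587 + 0.121122 = 0.138481, giving posterior SD = 1/√0.138481 = 2.687.
Posterior mean = (0.0173587·16.11 + 0.121122·26.83) / 0.138481 = 25.486.

Posterior mean ≈ 25.486; posterior SD ≈ 2.687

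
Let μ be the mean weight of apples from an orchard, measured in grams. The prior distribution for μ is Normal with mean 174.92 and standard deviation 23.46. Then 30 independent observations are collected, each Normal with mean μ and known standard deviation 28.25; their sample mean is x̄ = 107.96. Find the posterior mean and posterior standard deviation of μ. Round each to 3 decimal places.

Posterior mean ≈ 111.047; posterior SD ≈ 5.037

Prior precision 1/τ₀² = 1/23.46² = 0.00181695; data precision n/σ² = 30/28.25² = 0.0375910.
Posterior precision = 0.00181695 + 0.0375910 = 0.0394080, giving posterior SD = 1/√0.0394080 = 5.037.
Posterior mean = (0.00181695·174.92 + 0.0375910·107.96) / 0.0394080 = 111.047.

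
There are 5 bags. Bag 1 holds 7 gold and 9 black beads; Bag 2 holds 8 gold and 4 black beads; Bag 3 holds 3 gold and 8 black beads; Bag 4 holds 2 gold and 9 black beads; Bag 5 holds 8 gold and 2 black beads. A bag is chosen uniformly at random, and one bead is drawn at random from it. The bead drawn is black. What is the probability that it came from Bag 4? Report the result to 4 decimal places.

Tabulate prior·likelihood by source: [1] prior 0.2, lik 0.5625, product 0.1125; [2] prior 0.2, lik 0.3333, product 0.06667; [3] prior 0.2, lik 0.7273, product 0.1455; [4] prior 0.2, lik 0.8182, product 0.1636; [5] prior 0.2, lik 0.2, product 0.04000.
Normalizing constant = 0.52826; the posterior for Bag 4 is its product over the sum, 0.1636/0.52826 = 0.3098.

Posterior probability ≈ 0.3098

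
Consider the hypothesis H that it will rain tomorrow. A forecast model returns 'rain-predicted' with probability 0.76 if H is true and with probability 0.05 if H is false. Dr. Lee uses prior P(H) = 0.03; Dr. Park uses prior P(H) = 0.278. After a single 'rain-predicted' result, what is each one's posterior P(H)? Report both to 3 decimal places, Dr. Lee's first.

Dr. Lee: 0.320; Dr. Park: 0.854

The likelihood ratio for a 'rain-predicted' result is 0.76/0.05 = 15.200.
Dr. Lee: prior odds 0.03/0.97 = 0.030928; posterior odds 0.47010; posterior probability 0.320.
Dr. Park: prior odds 0.278/0.722 = 0.38504; posterior odds 5.8526; posterior probability 0.854.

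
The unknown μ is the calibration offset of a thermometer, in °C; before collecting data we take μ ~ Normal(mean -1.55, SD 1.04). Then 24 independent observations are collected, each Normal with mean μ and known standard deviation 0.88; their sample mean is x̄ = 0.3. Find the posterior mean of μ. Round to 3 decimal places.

Prior precision 1/τ₀² = 1/1.04² = 0.924556; data precision n/σ² = 24/0.88² = 30.9917.
Posterior precision = 0.924556 + 30.9917 = 31.9163.
Posterior mean = (0.924556·-1.55 + 30.9917·0.3) / 31.9163 = 0.246.

Posterior mean ≈ 0.246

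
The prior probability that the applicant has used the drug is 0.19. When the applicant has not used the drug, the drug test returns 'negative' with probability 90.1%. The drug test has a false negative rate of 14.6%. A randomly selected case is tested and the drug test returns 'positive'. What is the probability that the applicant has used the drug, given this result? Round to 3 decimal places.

P(H | E) ≈ 0.669

Write H for 'the applicant has used the drug'. Prior odds H:¬H = 0.19/0.81 = 0.23457. For the 'positive' outcome, the likelihood ratio is 0.854/0.099 = 8.6263.
Posterior odds = 0.23457 × 8.6263 = 2.0234, so P(H|E) = 2.0234/(1+2.0234) = 0.669.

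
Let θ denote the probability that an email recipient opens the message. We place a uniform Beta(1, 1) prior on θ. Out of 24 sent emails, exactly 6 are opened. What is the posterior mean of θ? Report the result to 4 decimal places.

Posterior mean ≈ 0.2692

Observing 6 successes and 18 failures updates Beta(1, 1) by adding the success and failure counts to the two shape parameters: α = 1+6 = 7, β = 1+18 = 19.
Posterior mean = α/(α+β) = 7/26 = 0.2692.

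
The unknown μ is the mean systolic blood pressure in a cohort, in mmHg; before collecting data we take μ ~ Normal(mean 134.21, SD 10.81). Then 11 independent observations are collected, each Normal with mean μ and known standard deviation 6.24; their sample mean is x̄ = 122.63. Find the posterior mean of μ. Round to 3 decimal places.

Posterior mean ≈ 122.970

Prior precision 1/τ₀² = 1/10.81² = 0.00855753; data precision n/σ² = 11/6.24² = 0.282503.
Posterior precision = 0.00855753 + 0.282503 = 0.291061.
Posterior mean = (0.00855753·134.21 + 0.282503·122.63) / 0.291061 = 122.970.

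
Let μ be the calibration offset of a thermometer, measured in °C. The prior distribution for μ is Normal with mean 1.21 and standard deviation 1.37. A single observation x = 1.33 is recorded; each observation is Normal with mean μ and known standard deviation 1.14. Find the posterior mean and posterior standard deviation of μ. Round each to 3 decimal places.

Posterior mean ≈ 1.281; posterior SD ≈ 0.876

With known σ, the Normal prior is conjugate. Weight on the data is w = (n/σ²)/(n/σ² + 1/τ₀²) = 0.769468/(0.769468+0.532793) = 0.59087.
Posterior mean = w·x̄ + (1−w)·μ₀ = 0.59087·1.33 + 0.40913·1.21 = 1.281. Posterior variance = 1/(0.769468+0.532793) = 0.767895, so SD = 0.876.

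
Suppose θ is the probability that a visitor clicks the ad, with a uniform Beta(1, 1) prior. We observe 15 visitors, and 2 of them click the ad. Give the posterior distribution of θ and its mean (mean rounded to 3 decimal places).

Posterior: Beta(3, 14); mean ≈ 0.176

Observing 2 successes and 13 failures updates Beta(1, 1) by adding the success and failure counts to the two shape parameters: α = 1+2 = 3, β = 1+13 = 14.
E[θ | data] = 3/(3+14) = 0.176.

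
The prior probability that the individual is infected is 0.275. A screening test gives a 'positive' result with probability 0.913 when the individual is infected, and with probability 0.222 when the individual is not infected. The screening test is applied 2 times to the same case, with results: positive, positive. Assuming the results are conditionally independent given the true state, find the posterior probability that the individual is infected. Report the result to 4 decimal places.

Let H be the event that the individual is infected; start with P(H) = 0.275. P('positive'|H) = 0.913, P('positive'|¬H) = 0.222.
Update on result 1 ('positive'): P(H) ← 0.913·0.2750 / (0.913·0.2750 + 0.222·0.7250) = 0.25108/0.41203 = 0.6094.
Update on result 2 ('positive'): P(H) ← 0.913·0.6094 / (0.913·0.6094 + 0.222·0.3906) = 0.55635/0.64307 = 0.8651.

Posterior P(H) ≈ 0.8651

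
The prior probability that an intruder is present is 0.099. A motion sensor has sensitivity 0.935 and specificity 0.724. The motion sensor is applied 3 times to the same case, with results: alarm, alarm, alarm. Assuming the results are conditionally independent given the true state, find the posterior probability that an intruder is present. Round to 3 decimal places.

Let H be the event that an intruder is present; start with P(H) = 0.099. P('alarm'|H) = 0.935, P('alarm'|¬H) = 0.276.
Update on result 1 ('alarm'): P(H) ← 0.935·0.0990 / (0.935·0.0990 + 0.276·0.9010) = 0.092565/0.34124 = 0.2713.
Update on result 2 ('alarm'): P(H) ← 0.935·0.2713 / (0.935·0.2713 + 0.276·0.7287) = 0.25363/0.45476 = 0.5577.
Update on result 3 ('alarm'): P(H) ← 0.935·0.5577 / (0.935·0.5577 + 0.276·0.4423) = 0.52147/0.64354 = 0.8103.

Posterior P(H) ≈ 0.810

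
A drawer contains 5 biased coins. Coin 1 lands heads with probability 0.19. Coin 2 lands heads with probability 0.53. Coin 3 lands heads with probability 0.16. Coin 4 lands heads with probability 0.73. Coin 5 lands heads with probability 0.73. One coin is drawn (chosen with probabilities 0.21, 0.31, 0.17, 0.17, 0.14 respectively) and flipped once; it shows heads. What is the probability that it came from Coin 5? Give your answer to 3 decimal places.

Posterior probability ≈ 0.223

Tabulate prior·likelihood by source: [1] prior 0.21, lik 0.19, product 0.03990; [2] prior 0.31, lik 0.53, product 0.1643; [3] prior 0.17, lik 0.16, product 0.02720; [4] prior 0.17, lik 0.73, product 0.1241; [5] prior 0.14, lik 0.73, product 0.1022.
Normalizing constant = 0.45770; the posterior for Coin 5 is its product over the sum, 0.1022/0.45770 = 0.223.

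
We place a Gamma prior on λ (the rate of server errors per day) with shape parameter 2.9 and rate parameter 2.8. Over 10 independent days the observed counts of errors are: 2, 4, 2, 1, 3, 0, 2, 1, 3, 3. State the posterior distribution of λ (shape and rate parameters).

The Poisson likelihood adds the total count to the shape and the number of exposure periods to the rate. Here ∑xᵢ = 21 and n = 10, so shape 2.9→23.9 and rate 2.8→12.8.

Posterior: Gamma(shape=23.9, rate=12.8)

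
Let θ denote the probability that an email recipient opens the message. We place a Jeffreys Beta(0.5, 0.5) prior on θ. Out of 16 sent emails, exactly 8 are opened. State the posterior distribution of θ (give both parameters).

Posterior: Beta(8.5, 8.5)

The binomial likelihood is conjugate to the Beta prior: with 8 successes and 8 failures, the posterior is Beta(0.5+8, 0.5+8) = Beta(8.5, 8.5).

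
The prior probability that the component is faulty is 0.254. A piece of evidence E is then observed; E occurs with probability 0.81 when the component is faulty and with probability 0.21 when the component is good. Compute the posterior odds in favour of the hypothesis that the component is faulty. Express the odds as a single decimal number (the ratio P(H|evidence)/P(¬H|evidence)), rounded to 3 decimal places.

Posterior odds ≈ 1.313

Prior odds = 0.254/(1−0.254) = 0.34048.
Likelihood ratio for E = 0.81/0.21 = 3.8571.
Posterior odds = prior odds × LR = 1.3133.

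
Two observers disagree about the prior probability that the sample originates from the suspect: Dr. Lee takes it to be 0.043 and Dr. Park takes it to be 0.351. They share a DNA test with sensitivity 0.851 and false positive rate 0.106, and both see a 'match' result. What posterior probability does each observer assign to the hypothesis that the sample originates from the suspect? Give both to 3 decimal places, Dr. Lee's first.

P('+'|H) = 0.851, P('+'|¬H) = 0.106.
Dr. Lee: numerator 0.851·0.043 = 0.036593; evidence = 0.036593+0.106·0.957 = 0.13803; posterior = 0.265.
Dr. Park: numerator 0.851·0.351 = 0.29870; evidence = 0.29870+0.106·0.649 = 0.36750; posterior = 0.813.

Dr. Lee: 0.265; Dr. Park: 0.813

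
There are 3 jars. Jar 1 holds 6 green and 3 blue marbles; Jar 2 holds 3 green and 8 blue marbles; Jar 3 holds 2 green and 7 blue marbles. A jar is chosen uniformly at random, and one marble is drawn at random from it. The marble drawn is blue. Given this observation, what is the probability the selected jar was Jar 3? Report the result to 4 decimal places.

P(blue|Jar 1) = 0.3333; P(blue|Jar 2) = 0.7273; P(blue|Jar 3) = 0.7778.
Prior × likelihood for each source: 0.333333·0.3333=0.1111, 0.333333·0.7273=0.2424, 0.333333·0.7778=0.2593. Summing gives P(blue) = 0.61279.
P(Jar 3 | blue) = 0.2593 / 0.61279 = 0.4231.

Posterior probability ≈ 0.4231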